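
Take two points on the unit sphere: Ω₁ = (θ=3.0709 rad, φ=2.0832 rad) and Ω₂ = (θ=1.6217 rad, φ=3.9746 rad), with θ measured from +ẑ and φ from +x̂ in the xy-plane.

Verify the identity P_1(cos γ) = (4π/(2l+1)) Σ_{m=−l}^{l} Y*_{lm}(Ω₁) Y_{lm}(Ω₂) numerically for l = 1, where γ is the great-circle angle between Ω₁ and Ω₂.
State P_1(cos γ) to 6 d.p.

0.028524

Term-by-term m-sum for l=1 (normalisation 4π/3 = 4.188790):
  [-1]  conj(Y_{1,-1})(Ω₁) = -0.01196 + 0.02127j ; Y_{1,-1}(Ω₂) = -0.23210 + 0.25532j ; Δ = -0.00265 - 0.00799j
  [+0]  conj(Y_{1,0})(Ω₁) = -0.48738 + 0.00000j ; Y_{1,0}(Ω₂) = -0.02486 + 0.00000j ; Δ = 0.01212 + 0.00000j
  [+1]  conj(Y_{1,1})(Ω₁) = 0.01196 + 0.02127j ; Y_{1,1}(Ω₂) = 0.23210 + 0.25532j ; Δ = -0.00265 + 0.00799j
Total Σ_m = 0.00681 + 0.00000j. Multiply by 4.188790: 0.02852 + 0.00000j. P_1(cos γ) = 0.028524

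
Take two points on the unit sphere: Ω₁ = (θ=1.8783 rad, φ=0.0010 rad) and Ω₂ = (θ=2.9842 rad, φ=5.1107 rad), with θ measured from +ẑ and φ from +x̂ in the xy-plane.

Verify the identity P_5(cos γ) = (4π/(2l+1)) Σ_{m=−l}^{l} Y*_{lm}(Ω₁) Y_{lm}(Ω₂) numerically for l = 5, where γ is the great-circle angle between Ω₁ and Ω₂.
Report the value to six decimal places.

0.317134

Expand P_5 via completeness: Σ_{m} conj(Y_{5,m}) at Ω₁ times Y_{5,m} at Ω₂ —
  m=-5: 0.36501 + 0.00183j × 0.00004 - 0.00002j = 0.00001 - 0.00001j  (running Σ = 0.00001 - 0.00001j)
  m=-4: -0.36657 - 0.00147j × 0.00002 + 0.00087j = -0.00001 - 0.00032j  (running Σ = 0.00001 - 0.00033j)
  m=-3: -0.05255 - 0.00016j × -0.00964 - 0.00380j = 0.00051 + 0.00020j  (running Σ = 0.00051 - 0.00013j)
  m=-2: 0.33790 + 0.00068j × 0.05538 - 0.05664j = 0.01875 - 0.01910j  (running Σ = 0.01927 - 0.01923j)
  m=-1: -0.03247 - 0.00003j × 0.14262 + 0.33893j = -0.00462 - 0.01101j  (running Σ = 0.01465 - 0.03024j)
  m=0: -0.32268 + 0.00000j × -0.76951 + 0.00000j = 0.24831 + 0.00000j  (running Σ = 0.26296 - 0.03024j)
  m=1: 0.03247 - 0.00003j × -0.14262 + 0.33893j = -0.00462 + 0.01101j  (running Σ = 0.25834 - 0.01923j)
  m=2: 0.33790 - 0.00068j × 0.05538 + 0.05664j = 0.01875 + 0.01910j  (running Σ = 0.27709 - 0.00013j)
  m=3: 0.05255 - 0.00016j × 0.00964 - 0.00380j = 0.00051 - 0.00020j  (running Σ = 0.27760 - 0.00033j)
  m=4: -0.36657 + 0.00147j × 0.00002 - 0.00087j = -0.00001 + 0.00032j  (running Σ = 0.27759 - 0.00001j)
  m=5: -0.36501 + 0.00183j × -0.00004 - 0.00002j = 0.00001 + 0.00001j  (running Σ = 0.27760 - 0.00000j)
Total Σ_m = 0.27760 - 0.00000j. Multiply by 1.142397: 0.31713 - 0.00000j. P_5(cos γ) = 0.317134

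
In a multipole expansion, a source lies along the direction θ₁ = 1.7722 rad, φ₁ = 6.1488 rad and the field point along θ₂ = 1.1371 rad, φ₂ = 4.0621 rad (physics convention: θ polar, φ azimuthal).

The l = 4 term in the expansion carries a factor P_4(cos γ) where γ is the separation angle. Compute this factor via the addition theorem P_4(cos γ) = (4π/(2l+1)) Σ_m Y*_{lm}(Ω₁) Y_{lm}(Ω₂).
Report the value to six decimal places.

Addition theorem: P_4(cos γ) = (4π/9) Σ_m Y*_{lm}(Ω₁) Y_{lm}(Ω₂), m = −4…4:
  m=-4: +0.350308-0.208816i × -0.257278+0.154373i = -0.057891+0.107802i  (running Σ = -0.057891+0.107802i)
  m=-3: -0.216630+0.092397i × +0.364960+0.145799i = -0.092533+0.002137i  (running Σ = -0.150424+0.109938i)
  m=-2: -0.222878+0.061388i × -0.017363-0.062684i = +0.007718+0.012905i  (running Σ = -0.142706+0.122843i)
  m=-1: +0.249928-0.033790i × +0.192643-0.253257i = +0.039589-0.069806i  (running Σ = -0.103116+0.053038i)
  m=0: +0.196286-0.000000i × -0.127607+0.000000i = -0.025048+0.000000i  (running Σ = -0.128164+0.053038i)
  m=1: -0.249928-0.033790i × -0.192643-0.253257i = +0.039589+0.069806i  (running Σ = -0.088575+0.122843i)
  m=2: -0.222878-0.061388i × -0.017363+0.062684i = +0.007718-0.012905i  (running Σ = -0.080857+0.109938i)
  m=3: +0.216630+0.092397i × -0.364960+0.145799i = -0.092533-0.002137i  (running Σ = -0.173389+0.107802i)
  m=4: +0.350308+0.208816i × -0.257278-0.154373i = -0.057891-0.107802i  (running Σ = -0.231280+0.000000i)
Σ over m = -0.231280+0.000000i; ×(4π/9) → -0.322928+0.000000i. Real part: -0.322928

-0.322928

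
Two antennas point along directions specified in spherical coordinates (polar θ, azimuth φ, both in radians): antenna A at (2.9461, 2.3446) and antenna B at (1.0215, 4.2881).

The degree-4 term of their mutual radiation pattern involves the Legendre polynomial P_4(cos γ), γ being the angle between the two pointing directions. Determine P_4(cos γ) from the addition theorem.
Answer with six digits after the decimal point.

Summing Y*_{l m}(θ₁,φ₁)·Y_{l m}(θ₂,φ₂) over m ∈ [−4, 4]; prefactor 4π/(2·4+1) = 1.396263:
  [-4]  conj(Y_{4,-4})(Ω₁) = (-0.000629, 0.000029) ; Y_{4,-4}(Ω₂) = (-0.029510, 0.232298) ; Δ = (0.000012, -0.000147)
  [-3]  conj(Y_{4,-3})(Ω₁) = (-0.006581, -0.006138) ; Y_{4,-3}(Ω₂) = (0.387569, -0.119010) ; Δ = (-0.003281, -0.001596)
  [-2]  conj(Y_{4,-2})(Ω₁) = (-0.001679, -0.072382) ; Y_{4,-2}(Ω₂) = (-0.146065, -0.165795) ; Δ = (-0.011755, 0.010851)
  [-1]  conj(Y_{4,-1})(Ω₁) = (0.235360, -0.240882) ; Y_{4,-1}(Ω₂) = (0.094699, -0.209637) ; Δ = (-0.028209, -0.072151)
  [+0]  conj(Y_{4,0})(Ω₁) = (0.691892, -0.000000) ; Y_{4,0}(Ω₂) = (-0.272594, 0.000000) ; Δ = (-0.188605, 0.000000)
  [+1]  conj(Y_{4,1})(Ω₁) = (-0.235360, -0.240882) ; Y_{4,1}(Ω₂) = (-0.094699, -0.209637) ; Δ = (-0.028209, 0.072151)
  [+2]  conj(Y_{4,2})(Ω₁) = (-0.001679, 0.072382) ; Y_{4,2}(Ω₂) = (-0.146065, 0.165795) ; Δ = (-0.011755, -0.010851)
  [+3]  conj(Y_{4,3})(Ω₁) = (0.006581, -0.006138) ; Y_{4,3}(Ω₂) = (-0.387569, -0.119010) ; Δ = (-0.003281, 0.001596)
  [+4]  conj(Y_{4,4})(Ω₁) = (-0.000629, -0.000029) ; Y_{4,4}(Ω₂) = (-0.029510, -0.232298) ; Δ = (0.000012, 0.000147)
Σ over m = (-0.275074, 0.000000); ×(4π/9) → (-0.384075, 0.000000). Real part: -0.384075

-0.384075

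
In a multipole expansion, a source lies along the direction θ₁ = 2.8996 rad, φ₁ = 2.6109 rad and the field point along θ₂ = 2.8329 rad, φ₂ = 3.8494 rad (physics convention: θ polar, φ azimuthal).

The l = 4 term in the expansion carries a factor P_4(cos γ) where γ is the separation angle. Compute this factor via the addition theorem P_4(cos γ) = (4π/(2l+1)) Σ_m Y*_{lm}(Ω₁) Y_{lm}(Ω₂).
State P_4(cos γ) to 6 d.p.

0.544048

Term-by-term m-sum for l=4 (normalisation 4π/9 = 1.396263):
  term(m=-4) = 0.00000 + 0.00001j   from Y*(Ω₁)=-0.00077 - 0.00124j, Y(Ω₂)=-0.00359 - 0.00115j
  term(m=-3) = -0.00047 + 0.00030j   from Y*(Ω₁)=-0.00036 - 0.01672j, Y(Ω₂)=-0.01755 - 0.02846j
  term(m=-2) = -0.01399 - 0.01096j   from Y*(Ω₁)=0.05244 - 0.09389j, Y(Ω₂)=0.02555 - 0.16333j
  term(m=-1) = 0.05933 - 0.17193j   from Y*(Ω₁)=0.34155 - 0.20044j, Y(Ω₂)=0.34895 - 0.29860j
  term(m=+0) = 0.29991 + 0.00000j   from Y*(Ω₁)=0.61550 + 0.00000j, Y(Ω₂)=0.48726 + 0.00000j
  term(m=+1) = 0.05933 + 0.17193j   from Y*(Ω₁)=-0.34155 - 0.20044j, Y(Ω₂)=-0.34895 - 0.29860j
  term(m=+2) = -0.01399 + 0.01096j   from Y*(Ω₁)=0.05244 + 0.09389j, Y(Ω₂)=0.02555 + 0.16333j
  term(m=+3) = -0.00047 - 0.00030j   from Y*(Ω₁)=0.00036 - 0.01672j, Y(Ω₂)=0.01755 - 0.02846j
  term(m=+4) = 0.00000 - 0.00001j   from Y*(Ω₁)=-0.00077 + 0.00124j, Y(Ω₂)=-0.00359 + 0.00115j
Total Σ_m = 0.38965 + 0.00000j. Multiply by 1.396263: 0.54405 + 0.00000j. P_4(cos γ) = 0.544048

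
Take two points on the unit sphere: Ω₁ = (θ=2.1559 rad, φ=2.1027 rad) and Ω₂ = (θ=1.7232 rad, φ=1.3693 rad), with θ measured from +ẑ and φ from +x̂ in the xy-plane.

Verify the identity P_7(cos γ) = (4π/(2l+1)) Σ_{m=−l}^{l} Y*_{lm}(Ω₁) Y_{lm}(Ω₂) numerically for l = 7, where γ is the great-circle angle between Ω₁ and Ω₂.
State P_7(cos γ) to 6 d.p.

0.162629

Addition theorem: P_7(cos γ) = (4π/15) Σ_m Y*_{lm}(Ω₁) Y_{lm}(Ω₂), m = −7…7:
  term(m=-7) = 0.02638 - 0.05884j   from Y*(Ω₁)=-0.07689 + 0.11691j, Y(Ω₂)=-0.45494 + 0.07357j
  term(m=-6) = -0.02820 - 0.08743j   from Y*(Ω₁)=-0.34643 - 0.01728j, Y(Ω₂)=0.09375 + 0.24770j
  term(m=-5) = 0.09189 + 0.05327j   from Y*(Ω₁)=-0.20311 - 0.38817j, Y(Ω₂)=-0.20498 + 0.12946j
  term(m=-4) = 0.05309 - 0.01120j   from Y*(Ω₁)=0.09986 - 0.16041j, Y(Ω₂)=0.19882 + 0.20718j
  term(m=-3) = 0.02399 - 0.03294j   from Y*(Ω₁)=-0.24523 - 0.00611j, Y(Ω₂)=-0.09440 + 0.13667j
  term(m=-2) = -0.00952 - 0.09122j   from Y*(Ω₁)=-0.15302 - 0.27551j, Y(Ω₂)=0.26770 + 0.11413j
  term(m=-1) = -0.01232 - 0.01110j   from Y*(Ω₁)=-0.06208 + 0.10549j, Y(Ω₂)=-0.02712 + 0.13276j
  term(m=+0) = -0.09647 + 0.00000j   from Y*(Ω₁)=-0.33114 + 0.00000j, Y(Ω₂)=0.29133 + 0.00000j
  term(m=+1) = -0.01232 + 0.01110j   from Y*(Ω₁)=0.06208 + 0.10549j, Y(Ω₂)=0.02712 + 0.13276j
  term(m=+2) = -0.00952 + 0.09122j   from Y*(Ω₁)=-0.15302 + 0.27551j, Y(Ω₂)=0.26770 - 0.11413j
  term(m=+3) = 0.02399 + 0.03294j   from Y*(Ω₁)=0.24523 - 0.00611j, Y(Ω₂)=0.09440 + 0.13667j
  term(m=+4) = 0.05309 + 0.01120j   from Y*(Ω₁)=0.09986 + 0.16041j, Y(Ω₂)=0.19882 - 0.20718j
  term(m=+5) = 0.09189 - 0.05327j   from Y*(Ω₁)=0.20311 - 0.38817j, Y(Ω₂)=0.20498 + 0.12946j
  term(m=+6) = -0.02820 + 0.08743j   from Y*(Ω₁)=-0.34643 + 0.01728j, Y(Ω₂)=0.09375 - 0.24770j
  term(m=+7) = 0.02638 + 0.05884j   from Y*(Ω₁)=0.07689 + 0.11691j, Y(Ω₂)=0.45494 + 0.07357j
Σ over m = 0.19412 + 0.00000j; ×(4π/15) → 0.16263 + 0.00000j. Real part: 0.162629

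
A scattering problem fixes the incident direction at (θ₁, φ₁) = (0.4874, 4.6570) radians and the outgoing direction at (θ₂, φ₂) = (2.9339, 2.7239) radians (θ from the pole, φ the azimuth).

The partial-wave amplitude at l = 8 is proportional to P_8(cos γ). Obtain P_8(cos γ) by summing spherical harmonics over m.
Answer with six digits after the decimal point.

-0.409619

Expand P_8 via completeness: Σ_{m} conj(Y_{8,m}) at Ω₁ times Y_{8,m} at Ω₂ —
  term(m=-8) = (-0.000000, 0.000000)   from Y*(Ω₁)=(0.001078, -0.000511), Y(Ω₂)=(-0.000002, -0.000000)
  term(m=-7) = (-0.000000, -0.000000)   from Y*(Ω₁)=(0.003403, 0.008334), Y(Ω₂)=(-0.000031, 0.000007)
  term(m=-6) = (0.000009, -0.000014)   from Y*(Ω₁)=(-0.040210, 0.013878), Y(Ω₂)=(-0.000311, 0.000229)
  term(m=-5) = (0.000461, 0.000113)   from Y*(Ω₁)=(-0.038549, -0.135616), Y(Ω₂)=(-0.001668, 0.002929)
  term(m=-4) = (0.000875, 0.007165)   from Y*(Ω₁)=(0.322550, -0.072656), Y(Ω₂)=(-0.002179, 0.021722)
  term(m=-3) = (-0.047160, 0.024785)   from Y*(Ω₁)=(0.084848, 0.505909), Y(Ω₂)=(0.032445, 0.098660)
  term(m=-2) = (-0.102656, -0.090877)   from Y*(Ω₁)=(-0.397059, 0.044166), Y(Ω₂)=(0.230234, 0.254484)
  term(m=-1) = (-0.033090, 0.087302)   from Y*(Ω₁)=(0.007626, 0.137548), Y(Ω₂)=(0.619458, 0.274920)
  term(m=+0) = (-0.191018, -0.000000)   from Y*(Ω₁)=(-0.455179, -0.000000), Y(Ω₂)=(0.419655, 0.000000)
  term(m=+1) = (-0.033090, -0.087302)   from Y*(Ω₁)=(-0.007626, 0.137548), Y(Ω₂)=(-0.619458, 0.274920)
  term(m=+2) = (-0.102656, 0.090877)   from Y*(Ω₁)=(-0.397059, -0.044166), Y(Ω₂)=(0.230234, -0.254484)
  term(m=+3) = (-0.047160, -0.024785)   from Y*(Ω₁)=(-0.084848, 0.505909), Y(Ω₂)=(-0.032445, 0.098660)
  term(m=+4) = (0.000875, -0.007165)   from Y*(Ω₁)=(0.322550, 0.072656), Y(Ω₂)=(-0.002179, -0.021722)
  term(m=+5) = (0.000461, -0.000113)   from Y*(Ω₁)=(0.038549, -0.135616), Y(Ω₂)=(0.001668, 0.002929)
  term(m=+6) = (0.000009, 0.000014)   from Y*(Ω₁)=(-0.040210, -0.013878), Y(Ω₂)=(-0.000311, -0.000229)
  term(m=+7) = (-0.000000, 0.000000)   from Y*(Ω₁)=(-0.003403, 0.008334), Y(Ω₂)=(0.000031, 0.000007)
  term(m=+8) = (-0.000000, -0.000000)   from Y*(Ω₁)=(0.001078, 0.000511), Y(Ω₂)=(-0.000002, 0.000000)
Accumulated sum (-0.554139, -0.000000); after 4π/(2l+1) scaling, (-0.409619, -0.000000) ⇒ P_8 = -0.409619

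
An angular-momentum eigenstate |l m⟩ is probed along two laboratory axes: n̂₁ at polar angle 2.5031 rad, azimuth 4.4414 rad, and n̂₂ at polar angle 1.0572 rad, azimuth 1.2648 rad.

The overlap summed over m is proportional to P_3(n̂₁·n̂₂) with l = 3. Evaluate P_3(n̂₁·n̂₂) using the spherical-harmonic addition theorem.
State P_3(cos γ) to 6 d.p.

-0.534534

Expand P_3 via completeness: Σ_{m} conj(Y_{3,m}) at Ω₁ times Y_{3,m} at Ω₂ —
  m=-3: (0.064152, 0.060709) × (-0.218992, 0.167451) = (-0.024215, -0.002552)  (running Σ = (-0.024215, -0.002552))
  m=-2: (0.249720, -0.150362) × (-0.311777, -0.218833) = (-0.110761, -0.007768)  (running Σ = (-0.134975, -0.010320))
  m=-1: (-0.114667, -0.412735) × (0.017548, -0.055545) = (-0.024937, -0.000873)  (running Σ = (-0.159913, -0.011193))
  m=0: (-0.067125, -0.000000) × (-0.328751, 0.000000) = (0.022067, 0.000000)  (running Σ = (-0.137845, -0.011193))
  m=1: (0.114667, -0.412735) × (-0.017548, -0.055545) = (-0.024937, 0.000873)  (running Σ = (-0.162783, -0.010320))
  m=2: (0.249720, 0.150362) × (-0.311777, 0.218833) = (-0.110761, 0.007768)  (running Σ = (-0.273544, -0.002552))
  m=3: (-0.064152, 0.060709) × (0.218992, 0.167451) = (-0.024215, 0.002552)  (running Σ = (-0.297758, 0.000000))
Total Σ_m = (-0.297758, 0.000000). Multiply by 1.795196: (-0.534534, 0.000000). P_3(cos γ) = -0.534534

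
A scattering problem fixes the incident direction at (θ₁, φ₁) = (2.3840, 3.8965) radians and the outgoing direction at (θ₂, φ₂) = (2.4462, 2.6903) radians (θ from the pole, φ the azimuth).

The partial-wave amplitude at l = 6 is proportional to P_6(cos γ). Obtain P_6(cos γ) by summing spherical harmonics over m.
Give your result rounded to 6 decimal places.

-0.173271

Expand P_6 via completeness: Σ_{m} conj(Y_{6,m}) at Ω₁ times Y_{6,m} at Ω₂ —
  term(m=-6) = +0.000983+0.001386i   from Y*(Ω₁)=-0.009254-0.050017i, Y(Ω₂)=-0.030316+0.014045i
  term(m=-5) = +0.025021-0.006447i   from Y*(Ω₁)=-0.150200-0.110192i, Y(Ω₂)=-0.087827+0.107357i
  term(m=-4) = +0.014140-0.125262i   from Y*(Ω₁)=-0.379480+0.046513i, Y(Ω₂)=-0.076571+0.320702i
  term(m=-3) = -0.175431-0.090665i   from Y*(Ω₁)=-0.275548+0.331204i, Y(Ω₂)=+0.098647+0.447608i
  term(m=-2) = -0.019716+0.017616i   from Y*(Ω₁)=+0.006489+0.106284i, Y(Ω₂)=+0.153842+0.194898i
  term(m=-1) = +0.029683+0.077774i   from Y*(Ω₁)=-0.245836-0.231284i, Y(Ω₂)=-0.221941-0.107564i
  term(m=+0) = +0.071389+0.000000i   from Y*(Ω₁)=-0.214040-0.000000i, Y(Ω₂)=-0.333529+0.000000i
  term(m=+1) = +0.029683-0.077774i   from Y*(Ω₁)=+0.245836-0.231284i, Y(Ω₂)=+0.221941-0.107564i
  term(m=+2) = -0.019716-0.017616i   from Y*(Ω₁)=+0.006489-0.106284i, Y(Ω₂)=+0.153842-0.194898i
  term(m=+3) = -0.175431+0.090665i   from Y*(Ω₁)=+0.275548+0.331204i, Y(Ω₂)=-0.098647+0.447608i
  term(m=+4) = +0.014140+0.125262i   from Y*(Ω₁)=-0.379480-0.046513i, Y(Ω₂)=-0.076571-0.320702i
  term(m=+5) = +0.025021+0.006447i   from Y*(Ω₁)=+0.150200-0.110192i, Y(Ω₂)=+0.087827+0.107357i
  term(m=+6) = +0.000983-0.001386i   from Y*(Ω₁)=-0.009254+0.050017i, Y(Ω₂)=-0.030316-0.014045i
Accumulated sum -0.179250+0.000000i; after 4π/(2l+1) scaling, -0.173271+0.000000i ⇒ P_6 = -0.173271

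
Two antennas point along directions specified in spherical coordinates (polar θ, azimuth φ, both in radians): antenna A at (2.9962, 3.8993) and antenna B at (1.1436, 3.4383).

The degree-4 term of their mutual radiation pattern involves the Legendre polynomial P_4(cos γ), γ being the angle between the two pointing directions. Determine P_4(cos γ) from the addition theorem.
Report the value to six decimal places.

0.087322

Addition theorem: P_4(cos γ) = (4π/9) Σ_m Y*_{lm}(Ω₁) Y_{lm}(Ω₂), m = −4…4:
  [-4]  conj(Y_{4,-4})(Ω₁) = -0.000194+0.000022i ; Y_{4,-4}(Ω₂) = +0.113744-0.281532i ; Δ = -0.000016+0.000057i
  [-3]  conj(Y_{4,-3})(Ω₁) = -0.002433+0.002875i ; Y_{4,-3}(Ω₂) = -0.246041+0.303838i ; Δ = -0.000275-0.001447i
  [-2]  conj(Y_{4,-2})(Ω₁) = +0.002275+0.041036i ; Y_{4,-2}(Ω₂) = +0.046320-0.031243i ; Δ = +0.001387+0.001830i
  [-1]  conj(Y_{4,-1})(Ω₁) = +0.189818+0.179586i ; Y_{4,-1}(Ω₂) = +0.306801-0.093799i ; Δ = +0.075081+0.037292i
  [+0]  conj(Y_{4,0})(Ω₁) = +0.759096-0.000000i ; Y_{4,0}(Ω₂) = -0.118319+0.000000i ; Δ = -0.089815+0.000000i
  [+1]  conj(Y_{4,1})(Ω₁) = -0.189818+0.179586i ; Y_{4,1}(Ω₂) = -0.306801-0.093799i ; Δ = +0.075081-0.037292i
  [+2]  conj(Y_{4,2})(Ω₁) = +0.002275-0.041036i ; Y_{4,2}(Ω₂) = +0.046320+0.031243i ; Δ = +0.001387-0.001830i
  [+3]  conj(Y_{4,3})(Ω₁) = +0.002433+0.002875i ; Y_{4,3}(Ω₂) = +0.246041+0.303838i ; Δ = -0.000275+0.001447i
  [+4]  conj(Y_{4,4})(Ω₁) = -0.000194-0.000022i ; Y_{4,4}(Ω₂) = +0.113744+0.281532i ; Δ = -0.000016-0.000057i
Accumulated sum +0.062540-0.000000i; after 4π/(2l+1) scaling, +0.087322-0.000000i ⇒ P_4 = 0.087322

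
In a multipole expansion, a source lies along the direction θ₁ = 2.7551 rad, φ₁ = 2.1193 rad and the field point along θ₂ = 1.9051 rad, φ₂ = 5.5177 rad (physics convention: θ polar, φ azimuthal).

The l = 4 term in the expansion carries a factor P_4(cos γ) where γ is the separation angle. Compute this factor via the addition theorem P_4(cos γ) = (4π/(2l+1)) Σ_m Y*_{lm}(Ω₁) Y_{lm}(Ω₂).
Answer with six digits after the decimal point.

0.368864

Expand P_4 via completeness: Σ_{m} conj(Y_{4,m}) at Ω₁ times Y_{4,m} at Ω₂ —
  m=-4: (-0.005214, 0.007254) × (-0.351261, 0.028038) = (0.001628, -0.002694)  (running Σ = (0.001628, -0.002694))
  m=-3: (-0.061919, -0.004635) × (0.229739, -0.258968) = (-0.015425, 0.014970)  (running Σ = (-0.013797, 0.012276))
  m=-2: (-0.108550, -0.211704) × (-0.002929, -0.073494) = (-0.015241, 0.008598)  (running Σ = (-0.029038, 0.020874))
  m=-1: (0.258834, -0.423590) × (0.237508, 0.228233) = (0.158152, -0.041532)  (running Σ = (0.129114, -0.020658))
  m=0: (0.319808, -0.000000) × (0.018612, 0.000000) = (0.005952, 0.000000)  (running Σ = (0.135066, -0.020658))
  m=1: (-0.258834, -0.423590) × (-0.237508, 0.228233) = (0.158152, 0.041532)  (running Σ = (0.293218, 0.020874))
  m=2: (-0.108550, 0.211704) × (-0.002929, 0.073494) = (-0.015241, -0.008598)  (running Σ = (0.277977, 0.012276))
  m=3: (0.061919, -0.004635) × (-0.229739, -0.258968) = (-0.015425, -0.014970)  (running Σ = (0.262551, -0.002694))
  m=4: (-0.005214, -0.007254) × (-0.351261, -0.028038) = (0.001628, 0.002694)  (running Σ = (0.264180, 0.000000))
Σ over m = (0.264180, 0.000000); ×(4π/9) → (0.368864, 0.000000). Real part: 0.368864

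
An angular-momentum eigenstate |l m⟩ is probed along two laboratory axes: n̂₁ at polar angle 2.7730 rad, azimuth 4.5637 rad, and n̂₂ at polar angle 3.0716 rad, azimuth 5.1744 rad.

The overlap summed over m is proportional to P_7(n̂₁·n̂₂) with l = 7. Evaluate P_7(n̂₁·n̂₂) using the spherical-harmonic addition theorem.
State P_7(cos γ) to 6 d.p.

0.026563

Expand P_7 via completeness: Σ_{m} conj(Y_{7,m}) at Ω₁ times Y_{7,m} at Ω₂ —
  m=-7: Y*=+0.000340+0.000199i  Y=+0.000000+0.000000i  product -0.000000+0.000000i
  m=-6: Y*=+0.002397-0.002972i  Y=-0.000000-0.000000i  product -0.000000+0.000000i
  m=-5: Y*=-0.015551-0.016914i  Y=+0.000005-0.000005i  product -0.000000-0.000000i
  m=-4: Y*=-0.079431+0.053733i  Y=+0.000048+0.000167i  product -0.000013-0.000011i
  m=-3: Y*=+0.120220+0.251393i  Y=-0.002936-0.000549i  product -0.000215-0.000804i
  m=-2: Y*=+0.499296-0.153017i  Y=+0.021686-0.028719i  product +0.006433-0.017658i
  m=-1: Y*=-0.069303-0.462652i  Y=+0.123267+0.247545i  product +0.105985-0.074185i
  m=+0: Y*=+0.189104-0.000000i  Y=-1.018875+0.000000i  product -0.192673+0.000000i
  m=+1: Y*=+0.069303-0.462652i  Y=-0.123267+0.247545i  product +0.105985+0.074185i
  m=+2: Y*=+0.499296+0.153017i  Y=+0.021686+0.028719i  product +0.006433+0.017658i
  m=+3: Y*=-0.120220+0.251393i  Y=+0.002936-0.000549i  product -0.000215+0.000804i
  m=+4: Y*=-0.079431-0.053733i  Y=+0.000048-0.000167i  product -0.000013+0.000011i
  m=+5: Y*=+0.015551-0.016914i  Y=-0.000005-0.000005i  product -0.000000+0.000000i
  m=+6: Y*=+0.002397+0.002972i  Y=-0.000000+0.000000i  product -0.000000-0.000000i
  m=+7: Y*=-0.000340+0.000199i  Y=-0.000000+0.000000i  product -0.000000-0.000000i
Σ over m = +0.031707-0.000000i; ×(4π/15) → +0.026563-0.000000i. Real part: 0.026563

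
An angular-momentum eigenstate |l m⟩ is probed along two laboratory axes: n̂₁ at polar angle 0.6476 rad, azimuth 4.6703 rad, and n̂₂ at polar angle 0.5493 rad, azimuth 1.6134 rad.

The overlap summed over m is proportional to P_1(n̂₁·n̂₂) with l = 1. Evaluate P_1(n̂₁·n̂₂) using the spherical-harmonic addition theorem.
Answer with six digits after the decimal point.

0.366374

Summing Y*_{l m}(θ₁,φ₁)·Y_{l m}(θ₂,φ₂) over m ∈ [−1, 1]; prefactor 4π/(2·1+1) = 4.188790:
  [-1]  conj(Y_{1,-1})(Ω₁) = -0.00877 - 0.20824j ; Y_{1,-1}(Ω₂) = -0.00768 - 0.18022j ; Δ = -0.03746 + 0.00318j
  [+0]  conj(Y_{1,0})(Ω₁) = 0.38968 + 0.00000j ; Y_{1,0}(Ω₂) = 0.41672 + 0.00000j ; Δ = 0.16239 + 0.00000j
  [+1]  conj(Y_{1,1})(Ω₁) = 0.00877 - 0.20824j ; Y_{1,1}(Ω₂) = 0.00768 - 0.18022j ; Δ = -0.03746 - 0.00318j
Accumulated sum 0.08747 + 0.00000j; after 4π/(2l+1) scaling, 0.36637 + 0.00000j ⇒ P_1 = 0.366374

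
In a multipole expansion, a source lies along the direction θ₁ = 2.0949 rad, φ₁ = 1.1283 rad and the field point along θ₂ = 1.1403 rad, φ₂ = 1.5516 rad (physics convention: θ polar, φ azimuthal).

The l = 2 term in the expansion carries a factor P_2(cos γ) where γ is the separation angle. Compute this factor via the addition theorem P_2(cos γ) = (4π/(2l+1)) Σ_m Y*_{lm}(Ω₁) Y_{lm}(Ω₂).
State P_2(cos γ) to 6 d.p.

-0.112153

Addition theorem: P_2(cos γ) = (4π/5) Σ_m Y*_{lm}(Ω₁) Y_{lm}(Ω₂), m = −2…2:
  m=-2: Y*=(-0.183362, 0.224075)  Y=(-0.318767, -0.012244)  product (0.061193, -0.069183)
  m=-1: Y*=(-0.143325, -0.302480)  Y=(0.005624, -0.292931)  product (-0.089412, 0.040283)
  m=+0: Y*=(-0.078434, -0.000000)  Y=(-0.150608, 0.000000)  product (0.011813, 0.000000)
  m=+1: Y*=(0.143325, -0.302480)  Y=(-0.005624, -0.292931)  product (-0.089412, -0.040283)
  m=+2: Y*=(-0.183362, -0.224075)  Y=(-0.318767, 0.012244)  product (0.061193, 0.069183)
Σ over m = (-0.044624, 0.000000); ×(4π/5) → (-0.112153, 0.000000). Real part: -0.112153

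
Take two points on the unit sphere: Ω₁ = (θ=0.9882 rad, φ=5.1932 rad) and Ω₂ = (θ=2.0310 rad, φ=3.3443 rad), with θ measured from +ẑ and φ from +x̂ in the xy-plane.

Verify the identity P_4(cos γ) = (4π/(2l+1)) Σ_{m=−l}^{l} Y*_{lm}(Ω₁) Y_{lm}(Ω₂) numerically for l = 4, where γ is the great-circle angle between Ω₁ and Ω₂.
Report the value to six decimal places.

-0.204532

Summing Y*_{l m}(θ₁,φ₁)·Y_{l m}(θ₂,φ₂) over m ∈ [−4, 4]; prefactor 4π/(2·4+1) = 1.396263:
  [-4]  conj(Y_{4,-4})(Ω₁) = (-0.074274, 0.201937) ; Y_{4,-4}(Ω₂) = (0.196453, -0.206708) ; Δ = (0.027151, 0.055024)
  [-3]  conj(Y_{4,-3})(Ω₁) = (-0.397681, 0.051330) ; Y_{4,-3}(Ω₂) = (0.328145, -0.228431) ; Δ = (-0.118772, 0.107686)
  [-2]  conj(Y_{4,-2})(Ω₁) = (-0.149350, -0.214064) ; Y_{4,-2}(Ω₂) = (0.093961, -0.040327) ; Δ = (-0.022666, -0.014091)
  [-1]  conj(Y_{4,-1})(Ω₁) = (-0.088563, 0.169777) ; Y_{4,-1}(Ω₂) = (-0.298585, 0.061368) ; Δ = (0.016025, -0.056128)
  [+0]  conj(Y_{4,0})(Ω₁) = (-0.304045, -0.000000) ; Y_{4,0}(Ω₂) = (-0.164578, 0.000000) ; Δ = (0.050039, 0.000000)
  [+1]  conj(Y_{4,1})(Ω₁) = (0.088563, 0.169777) ; Y_{4,1}(Ω₂) = (0.298585, 0.061368) ; Δ = (0.016025, 0.056128)
  [+2]  conj(Y_{4,2})(Ω₁) = (-0.149350, 0.214064) ; Y_{4,2}(Ω₂) = (0.093961, 0.040327) ; Δ = (-0.022666, 0.014091)
  [+3]  conj(Y_{4,3})(Ω₁) = (0.397681, 0.051330) ; Y_{4,3}(Ω₂) = (-0.328145, -0.228431) ; Δ = (-0.118772, -0.107686)
  [+4]  conj(Y_{4,4})(Ω₁) = (-0.074274, -0.201937) ; Y_{4,4}(Ω₂) = (0.196453, 0.206708) ; Δ = (0.027151, -0.055024)
Total Σ_m = (-0.146485, 0.000000). Multiply by 1.396263: (-0.204532, 0.000000). P_4(cos γ) = -0.204532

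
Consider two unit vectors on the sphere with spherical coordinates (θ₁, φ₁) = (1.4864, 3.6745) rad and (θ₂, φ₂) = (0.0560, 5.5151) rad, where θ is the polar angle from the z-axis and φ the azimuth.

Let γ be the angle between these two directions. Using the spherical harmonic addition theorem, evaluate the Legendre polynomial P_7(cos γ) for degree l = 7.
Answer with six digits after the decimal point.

-0.145108

Addition theorem: P_7(cos γ) = (4π/15) Σ_m Y*_{lm}(Ω₁) Y_{lm}(Ω₂), m = −7…7:
  term(m=-7) = (0.000000, -0.000000)   from Y*(Ω₁)=(0.405597, 0.270842), Y(Ω₂)=(0.000000, -0.000000)
  term(m=-6) = (0.000000, 0.000000)   from Y*(Ω₁)=(-0.154137, -0.008618), Y(Ω₂)=(-0.000000, -0.000000)
  term(m=-5) = (0.000001, 0.000000)   from Y*(Ω₁)=(-0.290623, 0.150215), Y(Ω₂)=(-0.000002, -0.000002)
  term(m=-4) = (-0.000006, 0.000011)   from Y*(Ω₁)=(0.094316, -0.150159), Y(Ω₂)=(-0.000071, 0.000005)
  term(m=-3) = (0.000309, 0.000295)   from Y*(Ω₁)=(0.007757, -0.277717), Y(Ω₂)=(-0.001030, 0.001143)
  term(m=-2) = (-0.003711, 0.002223)   from Y*(Ω₁)=(0.090124, 0.163035), Y(Ω₂)=(0.000804, 0.023207)
  term(m=-1) = (0.015449, 0.055864)   from Y*(Ω₁)=(0.222878, 0.131460), Y(Ω₂)=(0.161106, 0.155622)
  term(m=+0) = (-0.197294, -0.000000)   from Y*(Ω₁)=(-0.188780, -0.000000), Y(Ω₂)=(1.045099, 0.000000)
  term(m=+1) = (0.015449, -0.055864)   from Y*(Ω₁)=(-0.222878, 0.131460), Y(Ω₂)=(-0.161106, 0.155622)
  term(m=+2) = (-0.003711, -0.002223)   from Y*(Ω₁)=(0.090124, -0.163035), Y(Ω₂)=(0.000804, -0.023207)
  term(m=+3) = (0.000309, -0.000295)   from Y*(Ω₁)=(-0.007757, -0.277717), Y(Ω₂)=(0.001030, 0.001143)
  term(m=+4) = (-0.000006, -0.000011)   from Y*(Ω₁)=(0.094316, 0.150159), Y(Ω₂)=(-0.000071, -0.000005)
  term(m=+5) = (0.000001, -0.000000)   from Y*(Ω₁)=(0.290623, 0.150215), Y(Ω₂)=(0.000002, -0.000002)
  term(m=+6) = (0.000000, -0.000000)   from Y*(Ω₁)=(-0.154137, 0.008618), Y(Ω₂)=(-0.000000, 0.000000)
  term(m=+7) = (0.000000, 0.000000)   from Y*(Ω₁)=(-0.405597, 0.270842), Y(Ω₂)=(-0.000000, -0.000000)
Accumulated sum (-0.173210, -0.000000); after 4π/(2l+1) scaling, (-0.145108, -0.000000) ⇒ P_7 = -0.145108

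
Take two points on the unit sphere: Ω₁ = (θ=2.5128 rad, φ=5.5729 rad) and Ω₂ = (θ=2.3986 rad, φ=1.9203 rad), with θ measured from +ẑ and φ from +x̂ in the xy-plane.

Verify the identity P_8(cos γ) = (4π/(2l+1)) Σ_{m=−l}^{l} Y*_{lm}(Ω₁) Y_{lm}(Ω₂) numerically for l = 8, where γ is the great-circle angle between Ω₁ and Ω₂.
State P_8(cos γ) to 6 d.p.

Expand P_8 via completeness: Σ_{m} conj(Y_{8,m}) at Ω₁ times Y_{8,m} at Ω₂ —
  m=-8: 0.00609 + 0.00417j × -0.02127 - 0.00766j = -0.00010 - 0.00014j  (running Σ = -0.00010 - 0.00014j)
  m=-7: -0.01042 - 0.03924j × -0.06305 + 0.07561j = 0.00362 + 0.00169j  (running Σ = 0.00353 + 0.00155j)
  m=-6: -0.05981 + 0.12360j × 0.12930 + 0.22261j = -0.03525 + 0.00267j  (running Σ = -0.03172 + 0.00422j)
  m=-5: 0.28917 - 0.12562j × 0.42893 - 0.07660j = 0.11441 - 0.07603j  (running Σ = 0.08269 - 0.07182j)
  m=-4: -0.45636 - 0.14140j × 0.07331 - 0.42007j = -0.09285 + 0.18134j  (running Σ = -0.01016 + 0.10952j)
  m=-3: 0.20451 + 0.32616j × -0.06396 - 0.03682j = -0.00107 - 0.02839j  (running Σ = -0.01124 + 0.08113j)
  m=-2: -0.00967 + 0.06386j × 0.26580 - 0.22343j = 0.01170 + 0.01913j  (running Σ = 0.00046 + 0.10027j)
  m=-1: 0.31561 - 0.27143j × -0.08642 - 0.23712j = -0.09164 - 0.05138j  (running Σ = -0.09117 + 0.04889j)
  m=0: -0.07122 + 0.00000j × 0.27762 + 0.00000j = -0.01977 + 0.00000j  (running Σ = -0.11095 + 0.04889j)
  m=1: -0.31561 - 0.27143j × 0.08642 - 0.23712j = -0.09164 + 0.05138j  (running Σ = -0.20259 + 0.10027j)
  m=2: -0.00967 - 0.06386j × 0.26580 + 0.22343j = 0.01170 - 0.01913j  (running Σ = -0.19089 + 0.08113j)
  m=3: -0.20451 + 0.32616j × 0.06396 - 0.03682j = -0.00107 + 0.02839j  (running Σ = -0.19196 + 0.10952j)
  m=4: -0.45636 + 0.14140j × 0.07331 + 0.42007j = -0.09285 - 0.18134j  (running Σ = -0.28481 - 0.07182j)
  m=5: -0.28917 - 0.12562j × -0.42893 - 0.07660j = 0.11441 + 0.07603j  (running Σ = -0.17040 + 0.00422j)
  m=6: -0.05981 - 0.12360j × 0.12930 - 0.22261j = -0.03525 - 0.00267j  (running Σ = -0.20565 + 0.00155j)
  m=7: 0.01042 - 0.03924j × 0.06305 + 0.07561j = 0.00362 - 0.00169j  (running Σ = -0.20203 - 0.00014j)
  m=8: 0.00609 - 0.00417j × -0.02127 + 0.00766j = -0.00010 + 0.00014j  (running Σ = -0.20212 + 0.00000j)
Accumulated sum -0.20212 + 0.00000j; after 4π/(2l+1) scaling, -0.14941 + 0.00000j ⇒ P_8 = -0.149409

-0.149409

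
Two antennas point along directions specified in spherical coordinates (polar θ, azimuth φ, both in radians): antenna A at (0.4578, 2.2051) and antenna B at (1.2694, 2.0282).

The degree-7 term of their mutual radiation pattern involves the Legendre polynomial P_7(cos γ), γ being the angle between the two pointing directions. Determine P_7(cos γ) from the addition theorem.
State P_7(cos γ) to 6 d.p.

Summing Y*_{l m}(θ₁,φ₁)·Y_{l m}(θ₂,φ₂) over m ∈ [−7, 7]; prefactor 4π/(2·7+1) = 0.837758:
  [-7]  conj(Y_{7,-7})(Ω₁) = -0.00159 + 0.00044j ; Y_{7,-7}(Ω₂) = -0.02179 - 0.36141j ; Δ = 0.00019 + 0.00056j
  [-6]  conj(Y_{7,-6})(Ω₁) = 0.00985 + 0.00771j ; Y_{7,-6}(Ω₂) = 0.38835 + 0.16290j ; Δ = 0.00257 + 0.00460j
  [-5]  conj(Y_{7,-5})(Ω₁) = 0.00175 - 0.05852j ; Y_{7,-5}(Ω₂) = -0.03200 + 0.02785j ; Δ = 0.00157 + 0.00192j
  [-4]  conj(Y_{7,-4})(Ω₁) = -0.15421 + 0.10649j ; Y_{7,-4}(Ω₂) = 0.08597 + 0.32473j ; Δ = -0.04784 - 0.04092j
  [-3]  conj(Y_{7,-3})(Ω₁) = 0.38360 + 0.13230j ; Y_{7,-3}(Ω₂) = -0.16108 - 0.03242j ; Δ = -0.05750 - 0.03375j
  [-2]  conj(Y_{7,-2})(Ω₁) = -0.15565 - 0.49930j ; Y_{7,-2}(Ω₂) = -0.16577 + 0.21537j ; Δ = 0.13334 + 0.04925j
  [-1]  conj(Y_{7,-1})(Ω₁) = -0.11102 + 0.15090j ; Y_{7,-1}(Ω₂) = -0.09013 - 0.18312j ; Δ = 0.03764 + 0.00673j
  [+0]  conj(Y_{7,0})(Ω₁) = -0.41196 + 0.00000j ; Y_{7,0}(Ω₂) = -0.24992 + 0.00000j ; Δ = 0.10296 + 0.00000j
  [+1]  conj(Y_{7,1})(Ω₁) = 0.11102 + 0.15090j ; Y_{7,1}(Ω₂) = 0.09013 - 0.18312j ; Δ = 0.03764 - 0.00673j
  [+2]  conj(Y_{7,2})(Ω₁) = -0.15565 + 0.49930j ; Y_{7,2}(Ω₂) = -0.16577 - 0.21537j ; Δ = 0.13334 - 0.04925j
  [+3]  conj(Y_{7,3})(Ω₁) = -0.38360 + 0.13230j ; Y_{7,3}(Ω₂) = 0.16108 - 0.03242j ; Δ = -0.05750 + 0.03375j
  [+4]  conj(Y_{7,4})(Ω₁) = -0.15421 - 0.10649j ; Y_{7,4}(Ω₂) = 0.08597 - 0.32473j ; Δ = -0.04784 + 0.04092j
  [+5]  conj(Y_{7,5})(Ω₁) = -0.00175 - 0.05852j ; Y_{7,5}(Ω₂) = 0.03200 + 0.02785j ; Δ = 0.00157 - 0.00192j
  [+6]  conj(Y_{7,6})(Ω₁) = 0.00985 - 0.00771j ; Y_{7,6}(Ω₂) = 0.38835 - 0.16290j ; Δ = 0.00257 - 0.00460j
  [+7]  conj(Y_{7,7})(Ω₁) = 0.00159 + 0.00044j ; Y_{7,7}(Ω₂) = 0.02179 - 0.36141j ; Δ = 0.00019 - 0.00056j
Σ over m = 0.24290 + 0.00000j; ×(4π/15) → 0.20349 + 0.00000j. Real part: 0.203489

0.203489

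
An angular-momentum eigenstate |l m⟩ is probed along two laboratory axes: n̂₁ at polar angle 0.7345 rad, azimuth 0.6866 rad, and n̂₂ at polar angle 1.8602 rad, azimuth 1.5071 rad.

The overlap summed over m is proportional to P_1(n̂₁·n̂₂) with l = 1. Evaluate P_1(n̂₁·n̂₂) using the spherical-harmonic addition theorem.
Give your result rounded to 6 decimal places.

Expand P_1 via completeness: Σ_{m} conj(Y_{1,m}) at Ω₁ times Y_{1,m} at Ω₂ —
  [-1]  conj(Y_{1,-1})(Ω₁) = 0.17909 + 0.14679j ; Y_{1,-1}(Ω₂) = 0.02108 - 0.33046j ; Δ = 0.05228 - 0.05609j
  [+0]  conj(Y_{1,0})(Ω₁) = 0.36262 + 0.00000j ; Y_{1,0}(Ω₂) = -0.13944 + 0.00000j ; Δ = -0.05056 + 0.00000j
  [+1]  conj(Y_{1,1})(Ω₁) = -0.17909 + 0.14679j ; Y_{1,1}(Ω₂) = -0.02108 - 0.33046j ; Δ = 0.05228 + 0.05609j
Accumulated sum 0.05400 + 0.00000j; after 4π/(2l+1) scaling, 0.22619 + 0.00000j ⇒ P_1 = 0.226186

0.226186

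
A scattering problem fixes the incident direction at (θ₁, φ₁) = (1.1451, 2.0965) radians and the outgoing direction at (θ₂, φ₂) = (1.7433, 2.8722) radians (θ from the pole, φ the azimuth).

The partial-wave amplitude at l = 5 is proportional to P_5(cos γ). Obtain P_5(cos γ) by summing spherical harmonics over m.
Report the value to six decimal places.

Expand P_5 via completeness: Σ_{m} conj(Y_{5,m}) at Ω₁ times Y_{5,m} at Ω₂ —
  term(m=-5) = (-0.092761, 0.084175)   from Y*(Ω₁)=(-0.142757, -0.253384), Y(Ω₂)=(-0.095601, -0.419952)
  term(m=-4) = (0.098884, 0.003838)   from Y*(Ω₁)=(-0.211537, 0.359371), Y(Ω₂)=(-0.112357, -0.209021)
  term(m=-3) = (0.023311, 0.024709)   from Y*(Ω₁)=(0.139758, 0.000883), Y(Ω₂)=(0.167908, 0.175738)
  term(m=-2) = (-0.001415, 0.072960)   from Y*(Ω₁)=(0.140728, 0.246135), Y(Ω₂)=(0.220917, 0.132060)
  term(m=-1) = (-0.030916, 0.030323)   from Y*(Ω₁)=(0.113700, -0.195980), Y(Ω₂)=(-0.184235, -0.050868)
  term(m=+0) = (-0.061656, 0.000000)   from Y*(Ω₁)=(0.236399, -0.000000), Y(Ω₂)=(-0.260812, 0.000000)
  term(m=+1) = (-0.030916, -0.030323)   from Y*(Ω₁)=(-0.113700, -0.195980), Y(Ω₂)=(0.184235, -0.050868)
  term(m=+2) = (-0.001415, -0.072960)   from Y*(Ω₁)=(0.140728, -0.246135), Y(Ω₂)=(0.220917, -0.132060)
  term(m=+3) = (0.023311, -0.024709)   from Y*(Ω₁)=(-0.139758, 0.000883), Y(Ω₂)=(-0.167908, 0.175738)
  term(m=+4) = (0.098884, -0.003838)   from Y*(Ω₁)=(-0.211537, -0.359371), Y(Ω₂)=(-0.112357, 0.209021)
  term(m=+5) = (-0.092761, -0.084175)   from Y*(Ω₁)=(0.142757, -0.253384), Y(Ω₂)=(0.095601, -0.419952)
Σ over m = (-0.067452, 0.000000); ×(4π/11) → (-0.077057, 0.000000). Real part: -0.077057

-0.077057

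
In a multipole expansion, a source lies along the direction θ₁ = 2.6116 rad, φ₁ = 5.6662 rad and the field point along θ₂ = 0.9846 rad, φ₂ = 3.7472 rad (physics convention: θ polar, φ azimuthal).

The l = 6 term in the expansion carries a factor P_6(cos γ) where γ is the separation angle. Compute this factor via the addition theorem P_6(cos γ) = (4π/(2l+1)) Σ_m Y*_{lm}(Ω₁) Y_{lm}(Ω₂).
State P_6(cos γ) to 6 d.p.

Expand P_6 via completeness: Σ_{m} conj(Y_{6,m}) at Ω₁ times Y_{6,m} at Ω₂ —
  m=-6: Y*=-0.00683 + 0.00429j  Y=-0.14230 + 0.07628j  product 0.00065 - 0.00113j
  m=-5: Y*=0.04759 + 0.00270j  Y=0.36902 + 0.04208j  product 0.01745 + 0.00300j
  m=-4: Y*=-0.13092 - 0.10450j  Y=-0.30590 - 0.26784j  product 0.01206 + 0.06703j
  m=-3: Y*=0.10418 + 0.36207j  Y=0.01858 + 0.07401j  product -0.02486 + 0.01444j
  m=-2: Y*=0.16198 - 0.46258j  Y=-0.11278 + 0.29999j  product 0.12050 + 0.10076j
  m=-1: Y*=-0.13999 + 0.09930j  Y=0.17018 - 0.11783j  product -0.01212 + 0.03339j
  m=+0: Y*=-0.38791 + 0.00000j  Y=0.27035 + 0.00000j  product -0.10487 + 0.00000j
  m=+1: Y*=0.13999 + 0.09930j  Y=-0.17018 - 0.11783j  product -0.01212 - 0.03339j
  m=+2: Y*=0.16198 + 0.46258j  Y=-0.11278 - 0.29999j  product 0.12050 - 0.10076j
  m=+3: Y*=-0.10418 + 0.36207j  Y=-0.01858 + 0.07401j  product -0.02486 - 0.01444j
  m=+4: Y*=-0.13092 + 0.10450j  Y=-0.30590 + 0.26784j  product 0.01206 - 0.06703j
  m=+5: Y*=-0.04759 + 0.00270j  Y=-0.36902 + 0.04208j  product 0.01745 - 0.00300j
  m=+6: Y*=-0.00683 - 0.00429j  Y=-0.14230 - 0.07628j  product 0.00065 + 0.00113j
Accumulated sum 0.12248 + 0.00000j; after 4π/(2l+1) scaling, 0.11839 + 0.00000j ⇒ P_6 = 0.118393

0.118393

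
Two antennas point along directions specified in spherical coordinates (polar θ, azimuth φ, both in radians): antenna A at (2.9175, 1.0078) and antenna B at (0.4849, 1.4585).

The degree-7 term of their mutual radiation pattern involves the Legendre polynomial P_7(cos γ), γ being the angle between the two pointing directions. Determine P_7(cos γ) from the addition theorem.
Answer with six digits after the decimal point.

Summing Y*_{l m}(θ₁,φ₁)·Y_{l m}(θ₂,φ₂) over m ∈ [−7, 7]; prefactor 4π/(2·7+1) = 0.837758:
  m=-7: Y*=0.00001 + 0.00001j  Y=-0.00169 + 0.00169j  product -0.00000 + 0.00000j
  m=-6: Y*=-0.00021 + 0.00005j  Y=-0.01327 - 0.01059j  product 0.00000 + 0.00000j
  m=-5: Y*=0.00072 - 0.00214j  Y=0.03944 - 0.06271j  product -0.00011 - 0.00013j
  m=-4: Y*=0.01028 + 0.01268j  Y=0.19810 + 0.09550j  product 0.00083 + 0.00349j
  m=-3: Y*=-0.08377 + 0.00995j  Y=-0.14426 + 0.41189j  product 0.00799 - 0.03594j
  m=-2: Y*=0.12854 - 0.26968j  Y=-0.48410 - 0.11059j  product -0.09205 + 0.11633j
  m=-1: Y*=0.33747 + 0.53471j  Y=0.01043 - 0.09251j  product 0.05299 - 0.02564j
  m=+0: Y*=-0.44808 + 0.00000j  Y=-0.44040 + 0.00000j  product 0.19733 + 0.00000j
  m=+1: Y*=-0.33747 + 0.53471j  Y=-0.01043 - 0.09251j  product 0.05299 + 0.02564j
  m=+2: Y*=0.12854 + 0.26968j  Y=-0.48410 + 0.11059j  product -0.09205 - 0.11633j
  m=+3: Y*=0.08377 + 0.00995j  Y=0.14426 + 0.41189j  product 0.00799 + 0.03594j
  m=+4: Y*=0.01028 - 0.01268j  Y=0.19810 - 0.09550j  product 0.00083 - 0.00349j
  m=+5: Y*=-0.00072 - 0.00214j  Y=-0.03944 - 0.06271j  product -0.00011 + 0.00013j
  m=+6: Y*=-0.00021 - 0.00005j  Y=-0.01327 + 0.01059j  product 0.00000 - 0.00000j
  m=+7: Y*=-0.00001 + 0.00001j  Y=0.00169 + 0.00169j  product -0.00000 - 0.00000j
Σ over m = 0.13663 + 0.00000j; ×(4π/15) → 0.11446 + 0.00000j. Real part: 0.114462

0.114462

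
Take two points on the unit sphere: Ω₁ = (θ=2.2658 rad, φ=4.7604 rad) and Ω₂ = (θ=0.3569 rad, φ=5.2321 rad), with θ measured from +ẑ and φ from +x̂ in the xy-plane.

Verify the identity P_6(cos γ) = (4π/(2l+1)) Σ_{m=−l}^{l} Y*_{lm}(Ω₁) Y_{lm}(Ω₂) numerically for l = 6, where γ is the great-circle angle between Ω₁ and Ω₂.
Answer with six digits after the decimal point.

Expand P_6 via completeness: Σ_{m} conj(Y_{6,m}) at Ω₁ times Y_{6,m} at Ω₂ —
  term(m=-6) = -0.000083-0.000027i   from Y*(Ω₁)=-0.095080-0.028173i, Y(Ω₂)=+0.000878+0.000020i
  term(m=-5) = +0.001657+0.001649i   from Y*(Ω₁)=-0.068099+0.278210i, Y(Ω₂)=+0.004217-0.006988i
  term(m=-4) = -0.006234-0.019067i   from Y*(Ω₁)=+0.427902+0.083201i, Y(Ω₂)=-0.022387-0.040206i
  term(m=-3) = -0.007674+0.048887i   from Y*(Ω₁)=+0.040992-0.282631i, Y(Ω₂)=-0.173263-0.002021i
  term(m=-2) = -0.039657+0.054689i   from Y*(Ω₁)=+0.159080+0.015322i, Y(Ω₂)=-0.214190+0.364414i
  term(m=-1) = +0.174852-0.089193i   from Y*(Ω₁)=+0.017047-0.354799i, Y(Ω₂)=+0.274436+0.479634i
  term(m=+0) = +0.002896+0.000000i   from Y*(Ω₁)=+0.064566-0.000000i, Y(Ω₂)=+0.044848+0.000000i
  term(m=+1) = +0.174852+0.089193i   from Y*(Ω₁)=-0.017047-0.354799i, Y(Ω₂)=-0.274436+0.479634i
  term(m=+2) = -0.039657-0.054689i   from Y*(Ω₁)=+0.159080-0.015322i, Y(Ω₂)=-0.214190-0.364414i
  term(m=+3) = -0.007674-0.048887i   from Y*(Ω₁)=-0.040992-0.282631i, Y(Ω₂)=+0.173263-0.002021i
  term(m=+4) = -0.006234+0.019067i   from Y*(Ω₁)=+0.427902-0.083201i, Y(Ω₂)=-0.022387+0.040206i
  term(m=+5) = +0.001657-0.001649i   from Y*(Ω₁)=+0.068099+0.278210i, Y(Ω₂)=-0.004217-0.006988i
  term(m=+6) = -0.000083+0.000027i   from Y*(Ω₁)=-0.095080+0.028173i, Y(Ω₂)=+0.000878-0.000020i
Total Σ_m = +0.248618+0.000000i. Multiply by 0.966644: +0.240325+0.000000i. P_6(cos γ) = 0.240325

0.240325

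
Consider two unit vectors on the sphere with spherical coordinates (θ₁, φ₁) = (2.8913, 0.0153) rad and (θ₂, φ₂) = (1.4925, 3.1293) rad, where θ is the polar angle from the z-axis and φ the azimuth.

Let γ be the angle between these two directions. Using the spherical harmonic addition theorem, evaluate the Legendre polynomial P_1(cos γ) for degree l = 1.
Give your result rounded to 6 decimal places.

Addition theorem: P_1(cos γ) = (4π/3) Σ_m Y*_{lm}(Ω₁) Y_{lm}(Ω₂), m = −1…1:
  [-1]  conj(Y_{1,-1})(Ω₁) = +0.085565+0.001309i ; Y_{1,-1}(Ω₂) = -0.344410-0.004234i ; Δ = -0.029464-0.000813i
  [+0]  conj(Y_{1,0})(Ω₁) = -0.473378-0.000000i ; Y_{1,0}(Ω₂) = +0.038217+0.000000i ; Δ = -0.018091-0.000000i
  [+1]  conj(Y_{1,1})(Ω₁) = -0.085565+0.001309i ; Y_{1,1}(Ω₂) = +0.344410-0.004234i ; Δ = -0.029464+0.000813i
Σ over m = -0.077018+0.000000i; ×(4π/3) → -0.322614+0.000000i. Real part: -0.322614

-0.322614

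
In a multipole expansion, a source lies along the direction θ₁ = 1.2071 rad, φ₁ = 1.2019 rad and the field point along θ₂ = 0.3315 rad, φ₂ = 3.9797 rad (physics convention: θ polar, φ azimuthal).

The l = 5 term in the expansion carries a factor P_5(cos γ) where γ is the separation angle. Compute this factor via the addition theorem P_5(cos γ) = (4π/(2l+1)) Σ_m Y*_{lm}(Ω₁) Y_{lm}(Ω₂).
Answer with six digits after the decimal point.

Term-by-term m-sum for l=5 (normalisation 4π/11 = 1.142397):
  m=-5: Y*=(0.318619, -0.089446)  Y=(0.000845, -0.001469)  product (0.000138, -0.000544)
  m=-4: Y*=(0.037868, -0.396528)  Y=(-0.015227, 0.003259)  product (0.000716, 0.006161)
  m=-3: Y*=(-0.035077, -0.017559)  Y=(0.068042, 0.049327)  product (-0.001521, -0.002925)
  m=-2: Y*=(0.241728, -0.219743)  Y=(-0.030046, -0.283964)  product (-0.069662, -0.062040)
  m=-1: Y*=(-0.046988, -0.121545)  Y=(-0.367419, 0.408347)  product (0.066897, 0.025470)
  m=+0: Y*=(0.297491, -0.000000)  Y=(0.306874, 0.000000)  product (0.091292, 0.000000)
  m=+1: Y*=(0.046988, -0.121545)  Y=(0.367419, 0.408347)  product (0.066897, -0.025470)
  m=+2: Y*=(0.241728, 0.219743)  Y=(-0.030046, 0.283964)  product (-0.069662, 0.062040)
  m=+3: Y*=(0.035077, -0.017559)  Y=(-0.068042, 0.049327)  product (-0.001521, 0.002925)
  m=+4: Y*=(0.037868, 0.396528)  Y=(-0.015227, -0.003259)  product (0.000716, -0.006161)
  m=+5: Y*=(-0.318619, -0.089446)  Y=(-0.000845, -0.001469)  product (0.000138, 0.000544)
Accumulated sum (0.084427, 0.000000); after 4π/(2l+1) scaling, (0.096449, 0.000000) ⇒ P_5 = 0.096449

0.096449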